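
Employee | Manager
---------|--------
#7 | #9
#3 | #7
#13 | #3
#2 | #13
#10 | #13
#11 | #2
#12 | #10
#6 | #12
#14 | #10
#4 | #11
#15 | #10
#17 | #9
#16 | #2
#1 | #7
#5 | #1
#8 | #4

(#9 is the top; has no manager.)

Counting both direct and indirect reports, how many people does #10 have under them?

#10 directly manages #12, #14, #15. Under #12: #6 (1). #14 has no reports. #15 has no reports. So #10's organization is 3 direct reports plus everyone under them: 2 + 1 + 1 = 4.

4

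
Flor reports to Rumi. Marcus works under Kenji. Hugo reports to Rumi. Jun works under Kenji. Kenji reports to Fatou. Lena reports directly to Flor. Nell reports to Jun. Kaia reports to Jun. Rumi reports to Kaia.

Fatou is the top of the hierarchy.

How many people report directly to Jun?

Jun directly manages Kaia, Nell. That is 2 direct reports.

2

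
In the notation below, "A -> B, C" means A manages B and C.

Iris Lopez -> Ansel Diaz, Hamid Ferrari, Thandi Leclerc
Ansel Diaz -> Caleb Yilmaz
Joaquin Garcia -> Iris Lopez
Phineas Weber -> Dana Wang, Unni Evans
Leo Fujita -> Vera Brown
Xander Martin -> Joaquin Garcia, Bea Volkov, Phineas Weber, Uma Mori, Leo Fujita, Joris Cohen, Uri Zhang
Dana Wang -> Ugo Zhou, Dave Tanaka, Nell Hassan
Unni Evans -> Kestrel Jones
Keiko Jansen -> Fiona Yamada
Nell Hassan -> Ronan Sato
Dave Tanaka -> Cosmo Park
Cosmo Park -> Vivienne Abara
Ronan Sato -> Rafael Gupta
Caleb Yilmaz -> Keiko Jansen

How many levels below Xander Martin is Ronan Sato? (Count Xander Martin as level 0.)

Chain from Ronan Sato up to Xander Martin: Ronan Sato → Nell Hassan → Dana Wang → Phineas Weber → Xander Martin. That is 4 steps up, so Ronan Sato is 4 levels below Xander Martin.

4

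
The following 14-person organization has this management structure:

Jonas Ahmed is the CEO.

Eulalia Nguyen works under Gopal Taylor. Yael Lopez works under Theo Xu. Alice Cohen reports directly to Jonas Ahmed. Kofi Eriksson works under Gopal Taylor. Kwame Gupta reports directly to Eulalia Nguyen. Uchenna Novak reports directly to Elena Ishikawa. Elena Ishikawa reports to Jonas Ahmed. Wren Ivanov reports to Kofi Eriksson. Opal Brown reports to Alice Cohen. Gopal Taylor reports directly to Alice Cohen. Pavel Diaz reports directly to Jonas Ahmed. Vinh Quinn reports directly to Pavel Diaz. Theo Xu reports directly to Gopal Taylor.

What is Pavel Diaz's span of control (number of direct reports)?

1

Pavel Diaz directly manages Vinh Quinn. That is 1 direct report.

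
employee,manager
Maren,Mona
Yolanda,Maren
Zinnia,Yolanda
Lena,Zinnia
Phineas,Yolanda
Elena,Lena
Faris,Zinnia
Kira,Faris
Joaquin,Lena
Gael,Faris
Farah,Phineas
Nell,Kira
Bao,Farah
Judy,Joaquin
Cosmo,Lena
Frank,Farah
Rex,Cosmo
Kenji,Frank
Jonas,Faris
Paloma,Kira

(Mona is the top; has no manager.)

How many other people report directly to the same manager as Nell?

1

Nell reports to Kira. Kira's other direct reports are Paloma — 1 peer.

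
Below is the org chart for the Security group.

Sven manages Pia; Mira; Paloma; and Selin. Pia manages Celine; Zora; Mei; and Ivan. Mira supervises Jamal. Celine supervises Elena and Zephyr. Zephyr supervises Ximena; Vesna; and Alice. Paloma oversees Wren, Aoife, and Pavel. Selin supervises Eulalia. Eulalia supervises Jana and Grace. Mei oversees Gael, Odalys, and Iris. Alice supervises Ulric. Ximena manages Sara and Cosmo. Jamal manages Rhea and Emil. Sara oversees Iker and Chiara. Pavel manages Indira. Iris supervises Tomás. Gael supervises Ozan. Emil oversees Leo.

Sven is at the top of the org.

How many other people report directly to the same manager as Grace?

Grace reports to Eulalia. Eulalia's other direct reports are Jana — 1 peer.

1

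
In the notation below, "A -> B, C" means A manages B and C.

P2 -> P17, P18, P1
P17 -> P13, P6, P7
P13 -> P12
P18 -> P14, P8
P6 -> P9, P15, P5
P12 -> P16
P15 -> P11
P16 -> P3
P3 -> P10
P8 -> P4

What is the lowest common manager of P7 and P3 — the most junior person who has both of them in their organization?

P7's chain of managers is P17, P2. P3's chain of managers is P16, P12, P13, P17, P2. The first manager that appears in both chains is P17.

P17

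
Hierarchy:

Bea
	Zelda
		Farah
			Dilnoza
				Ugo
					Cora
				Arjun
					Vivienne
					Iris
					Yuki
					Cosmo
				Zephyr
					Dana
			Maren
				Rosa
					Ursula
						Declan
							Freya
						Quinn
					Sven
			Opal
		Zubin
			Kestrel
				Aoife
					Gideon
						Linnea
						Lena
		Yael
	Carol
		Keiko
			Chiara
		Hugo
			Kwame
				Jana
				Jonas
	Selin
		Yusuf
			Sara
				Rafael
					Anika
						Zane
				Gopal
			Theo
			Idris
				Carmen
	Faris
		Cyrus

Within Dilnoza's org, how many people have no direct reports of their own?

The people in Dilnoza's organization with no one reporting to them are Dana, Cosmo, Yuki, Iris, Vivienne, Cora. That is 6.

6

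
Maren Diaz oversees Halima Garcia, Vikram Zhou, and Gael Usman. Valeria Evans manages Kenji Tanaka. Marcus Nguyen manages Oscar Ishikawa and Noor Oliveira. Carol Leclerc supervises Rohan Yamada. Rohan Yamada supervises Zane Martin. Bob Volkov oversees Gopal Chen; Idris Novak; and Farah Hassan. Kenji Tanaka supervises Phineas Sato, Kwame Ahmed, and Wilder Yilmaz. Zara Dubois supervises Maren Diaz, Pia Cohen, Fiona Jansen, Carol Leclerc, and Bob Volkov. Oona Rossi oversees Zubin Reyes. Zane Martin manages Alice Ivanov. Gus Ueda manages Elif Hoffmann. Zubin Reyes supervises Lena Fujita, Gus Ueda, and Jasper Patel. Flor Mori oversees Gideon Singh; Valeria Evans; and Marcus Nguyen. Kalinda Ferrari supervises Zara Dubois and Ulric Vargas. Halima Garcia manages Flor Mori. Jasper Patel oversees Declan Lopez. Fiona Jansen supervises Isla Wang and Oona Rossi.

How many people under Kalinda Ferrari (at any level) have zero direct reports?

18

The people in Kalinda Ferrari's organization with no one reporting to them are Ulric Vargas, Farah Hassan, Idris Novak, Gopal Chen, Declan Lopez, Lena Fujita, Elif Hoffmann, Isla Wang, Pia Cohen, Gael Usman, Vikram Zhou, Noor Oliveira, Oscar Ishikawa, Gideon Singh, Wilder Yilmaz, Kwame Ahmed, Phineas Sato, Alice Ivanov. That is 18.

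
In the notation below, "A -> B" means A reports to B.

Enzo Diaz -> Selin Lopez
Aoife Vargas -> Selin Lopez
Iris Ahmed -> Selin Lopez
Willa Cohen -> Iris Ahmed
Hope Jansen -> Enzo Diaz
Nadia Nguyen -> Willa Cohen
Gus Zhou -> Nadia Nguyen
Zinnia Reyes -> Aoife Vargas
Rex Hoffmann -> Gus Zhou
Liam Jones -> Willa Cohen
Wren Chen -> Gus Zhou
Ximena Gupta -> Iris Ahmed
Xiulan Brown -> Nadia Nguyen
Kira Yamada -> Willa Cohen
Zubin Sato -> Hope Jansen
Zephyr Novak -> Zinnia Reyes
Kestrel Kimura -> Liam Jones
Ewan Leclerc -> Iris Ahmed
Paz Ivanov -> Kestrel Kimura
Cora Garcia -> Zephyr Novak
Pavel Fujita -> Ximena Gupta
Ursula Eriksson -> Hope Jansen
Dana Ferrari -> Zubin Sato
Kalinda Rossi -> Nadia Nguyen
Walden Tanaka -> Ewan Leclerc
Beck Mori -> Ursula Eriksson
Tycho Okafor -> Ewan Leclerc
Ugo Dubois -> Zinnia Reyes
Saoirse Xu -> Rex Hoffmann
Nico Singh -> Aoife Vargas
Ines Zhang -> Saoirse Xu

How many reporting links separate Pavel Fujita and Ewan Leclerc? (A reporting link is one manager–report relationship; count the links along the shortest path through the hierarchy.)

3

Pavel Fujita is 2 levels below Iris Ahmed, and Ewan Leclerc is 1 level below Iris Ahmed (their lowest common manager). The shortest path runs up from Pavel Fujita to Iris Ahmed and back down to Ewan Leclerc: 2 + 1 = 3 links.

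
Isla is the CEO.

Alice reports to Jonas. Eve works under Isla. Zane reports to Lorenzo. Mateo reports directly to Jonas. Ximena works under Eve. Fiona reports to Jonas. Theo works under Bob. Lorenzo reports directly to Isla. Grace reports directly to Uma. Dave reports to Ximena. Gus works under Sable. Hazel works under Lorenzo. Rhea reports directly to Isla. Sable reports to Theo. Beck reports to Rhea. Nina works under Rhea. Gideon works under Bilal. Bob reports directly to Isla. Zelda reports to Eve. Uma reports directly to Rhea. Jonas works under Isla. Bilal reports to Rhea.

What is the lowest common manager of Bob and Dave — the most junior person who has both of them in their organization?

Isla

Bob's chain of managers is Isla. Dave's chain of managers is Ximena, Eve, Isla. The first manager that appears in both chains is Isla.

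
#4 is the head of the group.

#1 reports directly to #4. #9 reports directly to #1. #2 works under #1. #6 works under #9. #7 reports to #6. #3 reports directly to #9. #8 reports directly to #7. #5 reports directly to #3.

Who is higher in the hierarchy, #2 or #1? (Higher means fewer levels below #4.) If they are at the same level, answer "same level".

#1

#2 is 2 levels below #4; #1 is 1. #1 is higher.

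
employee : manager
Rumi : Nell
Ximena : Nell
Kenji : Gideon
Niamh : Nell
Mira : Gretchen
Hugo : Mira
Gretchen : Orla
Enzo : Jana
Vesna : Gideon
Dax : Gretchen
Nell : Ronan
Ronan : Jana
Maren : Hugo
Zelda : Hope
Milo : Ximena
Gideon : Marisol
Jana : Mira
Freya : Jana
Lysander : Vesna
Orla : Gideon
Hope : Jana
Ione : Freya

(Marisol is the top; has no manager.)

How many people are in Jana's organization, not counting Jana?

11

Jana directly manages Enzo, Ronan, Freya, Hope. Enzo has no reports. Under Ronan: Nell, Niamh, Rumi, Ximena, Milo (5). Under Freya: Ione (1). Under Hope: Zelda (1). So Jana's organization is 4 direct reports plus everyone under them: 1 + 6 + 2 + 2 = 11.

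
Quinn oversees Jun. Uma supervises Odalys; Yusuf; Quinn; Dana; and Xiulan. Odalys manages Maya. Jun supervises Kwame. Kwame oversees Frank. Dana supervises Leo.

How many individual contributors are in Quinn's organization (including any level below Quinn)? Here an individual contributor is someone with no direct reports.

1

The only person in Quinn's organization with no one reporting to them is Frank. That is 1.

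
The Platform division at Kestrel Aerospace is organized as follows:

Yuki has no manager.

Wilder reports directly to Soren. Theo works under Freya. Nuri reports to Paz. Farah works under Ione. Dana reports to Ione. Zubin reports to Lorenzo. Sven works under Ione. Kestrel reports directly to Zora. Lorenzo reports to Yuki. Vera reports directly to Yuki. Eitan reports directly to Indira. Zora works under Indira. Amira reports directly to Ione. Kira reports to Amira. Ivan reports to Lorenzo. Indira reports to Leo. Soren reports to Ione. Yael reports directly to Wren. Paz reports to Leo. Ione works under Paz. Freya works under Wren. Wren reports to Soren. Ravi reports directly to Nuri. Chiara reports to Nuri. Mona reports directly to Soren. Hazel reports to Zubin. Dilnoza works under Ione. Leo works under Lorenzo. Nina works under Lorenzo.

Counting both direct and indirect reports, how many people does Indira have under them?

Indira directly manages Zora, Eitan. Under Zora: Kestrel (1). Eitan has no reports. So Indira's organization is 2 direct reports plus everyone under them: 2 + 1 = 3.

3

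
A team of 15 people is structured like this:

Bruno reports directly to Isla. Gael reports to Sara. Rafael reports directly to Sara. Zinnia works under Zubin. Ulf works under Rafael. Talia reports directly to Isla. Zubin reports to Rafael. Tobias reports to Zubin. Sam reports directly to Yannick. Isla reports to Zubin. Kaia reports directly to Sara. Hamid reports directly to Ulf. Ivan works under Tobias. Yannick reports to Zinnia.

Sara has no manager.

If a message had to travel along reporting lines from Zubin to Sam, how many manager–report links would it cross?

3

Sam is in Zubin's organization: the chain from Sam up to Zubin is Sam → Yannick → Zinnia → Zubin, which is 3 links.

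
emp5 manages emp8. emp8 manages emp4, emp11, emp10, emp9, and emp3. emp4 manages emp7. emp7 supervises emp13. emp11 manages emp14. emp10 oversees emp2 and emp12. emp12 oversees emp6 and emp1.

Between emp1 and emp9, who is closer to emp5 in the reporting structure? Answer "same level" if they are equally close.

emp9

emp1 is 4 levels below emp5; emp9 is 2. emp9 is higher.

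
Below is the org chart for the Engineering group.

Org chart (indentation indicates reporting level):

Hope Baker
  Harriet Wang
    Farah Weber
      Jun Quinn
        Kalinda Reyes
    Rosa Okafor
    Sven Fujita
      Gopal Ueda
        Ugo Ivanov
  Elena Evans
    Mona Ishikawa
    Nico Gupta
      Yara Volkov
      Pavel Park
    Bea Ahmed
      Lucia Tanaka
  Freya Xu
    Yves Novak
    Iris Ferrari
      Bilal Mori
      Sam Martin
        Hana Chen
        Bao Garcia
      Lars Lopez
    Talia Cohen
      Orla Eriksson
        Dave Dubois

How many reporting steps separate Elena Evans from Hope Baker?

1

Chain from Elena Evans up to Hope Baker: Elena Evans → Hope Baker. That is 1 step up, so Elena Evans is 1 level below Hope Baker.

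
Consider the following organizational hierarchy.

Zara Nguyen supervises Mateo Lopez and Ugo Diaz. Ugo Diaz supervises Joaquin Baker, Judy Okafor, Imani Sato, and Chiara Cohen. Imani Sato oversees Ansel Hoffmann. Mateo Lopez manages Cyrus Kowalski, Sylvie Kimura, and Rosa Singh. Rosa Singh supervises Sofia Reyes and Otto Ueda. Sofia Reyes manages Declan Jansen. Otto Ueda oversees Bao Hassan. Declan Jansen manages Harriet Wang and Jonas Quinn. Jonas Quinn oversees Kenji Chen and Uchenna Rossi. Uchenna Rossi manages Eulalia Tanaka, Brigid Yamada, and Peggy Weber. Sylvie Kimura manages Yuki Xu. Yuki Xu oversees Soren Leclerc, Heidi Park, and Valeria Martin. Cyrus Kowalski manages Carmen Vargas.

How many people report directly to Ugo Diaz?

Ugo Diaz directly manages Joaquin Baker, Judy Okafor, Imani Sato, Chiara Cohen. That is 4 direct reports.

4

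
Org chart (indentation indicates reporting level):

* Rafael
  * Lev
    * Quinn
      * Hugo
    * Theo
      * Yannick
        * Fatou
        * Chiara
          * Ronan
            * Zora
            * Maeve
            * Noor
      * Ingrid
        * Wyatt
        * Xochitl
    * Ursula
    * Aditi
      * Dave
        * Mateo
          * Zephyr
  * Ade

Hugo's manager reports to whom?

Hugo reports to Quinn, and Quinn reports to Lev. So Hugo's skip-level manager is Lev.

Lev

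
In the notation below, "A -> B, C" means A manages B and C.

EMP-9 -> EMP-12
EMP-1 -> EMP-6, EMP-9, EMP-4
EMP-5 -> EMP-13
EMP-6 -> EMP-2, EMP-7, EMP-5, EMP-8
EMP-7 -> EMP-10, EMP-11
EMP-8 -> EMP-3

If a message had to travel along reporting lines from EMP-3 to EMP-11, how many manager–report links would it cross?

EMP-3 is 2 levels below EMP-6, and EMP-11 is 2 levels below EMP-6 (their lowest common manager). The shortest path runs up from EMP-3 to EMP-6 and back down to EMP-11: 2 + 2 = 4 links.

4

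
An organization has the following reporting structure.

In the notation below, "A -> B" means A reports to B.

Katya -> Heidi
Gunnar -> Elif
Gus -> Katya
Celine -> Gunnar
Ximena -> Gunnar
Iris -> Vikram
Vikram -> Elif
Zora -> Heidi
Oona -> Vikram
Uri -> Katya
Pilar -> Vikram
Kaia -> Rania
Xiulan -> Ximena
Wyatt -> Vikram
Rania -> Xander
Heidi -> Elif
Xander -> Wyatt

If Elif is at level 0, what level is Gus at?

Chain from Gus up to Elif: Gus → Katya → Heidi → Elif. That is 3 steps up, so Gus is 3 levels below Elif.

3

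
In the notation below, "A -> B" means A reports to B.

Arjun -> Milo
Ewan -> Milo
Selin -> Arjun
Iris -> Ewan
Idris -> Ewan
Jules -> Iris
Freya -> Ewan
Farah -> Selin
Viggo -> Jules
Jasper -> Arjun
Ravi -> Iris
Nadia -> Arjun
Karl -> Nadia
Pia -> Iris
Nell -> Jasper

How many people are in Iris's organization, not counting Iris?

Iris directly manages Jules, Ravi, Pia. Under Jules: Viggo (1). Ravi has no reports. Pia has no reports. So Iris's organization is 3 direct reports plus everyone under them: 2 + 1 + 1 = 4.

4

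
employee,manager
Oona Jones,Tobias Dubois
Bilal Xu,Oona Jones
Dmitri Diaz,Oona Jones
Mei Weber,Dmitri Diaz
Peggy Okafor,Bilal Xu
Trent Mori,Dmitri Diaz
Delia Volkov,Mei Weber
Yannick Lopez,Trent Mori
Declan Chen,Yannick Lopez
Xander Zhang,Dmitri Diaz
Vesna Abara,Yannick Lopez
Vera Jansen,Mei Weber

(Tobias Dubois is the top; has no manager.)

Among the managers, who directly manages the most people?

Dmitri Diaz

Direct-report counts: Tobias Dubois has 1; Oona Jones has 2; Dmitri Diaz has 3; Trent Mori has 1; Yannick Lopez has 2; Mei Weber has 2; Bilal Xu has 1. The largest is 3, held by Dmitri Diaz.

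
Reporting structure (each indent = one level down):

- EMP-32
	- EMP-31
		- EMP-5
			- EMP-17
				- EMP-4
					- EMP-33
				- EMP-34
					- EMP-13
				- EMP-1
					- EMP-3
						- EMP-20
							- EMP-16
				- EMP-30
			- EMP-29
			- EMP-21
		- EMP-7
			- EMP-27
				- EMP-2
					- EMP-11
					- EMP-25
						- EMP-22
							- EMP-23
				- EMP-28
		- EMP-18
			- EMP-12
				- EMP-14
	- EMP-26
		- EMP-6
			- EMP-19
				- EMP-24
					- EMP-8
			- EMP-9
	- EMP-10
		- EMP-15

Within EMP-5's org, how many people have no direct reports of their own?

The people in EMP-5's organization with no one reporting to them are EMP-21, EMP-29, EMP-30, EMP-16, EMP-13, EMP-33. That is 6.

6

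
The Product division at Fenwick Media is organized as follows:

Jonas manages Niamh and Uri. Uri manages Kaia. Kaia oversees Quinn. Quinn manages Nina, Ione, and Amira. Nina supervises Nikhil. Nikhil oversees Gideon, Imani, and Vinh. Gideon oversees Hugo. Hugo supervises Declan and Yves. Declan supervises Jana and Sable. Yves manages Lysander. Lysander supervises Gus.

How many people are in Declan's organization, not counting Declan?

2

Declan directly manages Sable, Jana. Sable has no reports. Jana has no reports. So Declan's organization is 2 direct reports plus everyone under them: 1 + 1 = 2.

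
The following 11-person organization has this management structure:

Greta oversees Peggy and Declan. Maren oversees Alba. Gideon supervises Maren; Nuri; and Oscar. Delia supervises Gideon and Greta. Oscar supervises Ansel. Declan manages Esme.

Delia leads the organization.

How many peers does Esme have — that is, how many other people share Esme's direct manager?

0

Esme reports to Declan, and Declan has no other direct reports. Esme has 0 peers.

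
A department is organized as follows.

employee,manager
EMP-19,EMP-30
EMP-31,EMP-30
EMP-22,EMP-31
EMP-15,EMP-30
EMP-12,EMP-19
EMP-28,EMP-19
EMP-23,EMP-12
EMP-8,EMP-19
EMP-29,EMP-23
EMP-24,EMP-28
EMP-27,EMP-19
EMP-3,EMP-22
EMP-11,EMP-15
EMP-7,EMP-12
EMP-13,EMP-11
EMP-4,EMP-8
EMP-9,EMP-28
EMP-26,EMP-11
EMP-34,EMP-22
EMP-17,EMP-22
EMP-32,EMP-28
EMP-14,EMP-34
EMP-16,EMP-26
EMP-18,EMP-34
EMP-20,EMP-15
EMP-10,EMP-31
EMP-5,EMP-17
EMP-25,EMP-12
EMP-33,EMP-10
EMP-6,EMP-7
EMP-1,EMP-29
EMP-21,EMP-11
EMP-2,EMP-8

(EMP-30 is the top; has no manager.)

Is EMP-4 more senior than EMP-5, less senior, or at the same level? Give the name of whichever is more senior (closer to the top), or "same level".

EMP-4

EMP-4 is 3 levels below EMP-30; EMP-5 is 4. EMP-4 is higher.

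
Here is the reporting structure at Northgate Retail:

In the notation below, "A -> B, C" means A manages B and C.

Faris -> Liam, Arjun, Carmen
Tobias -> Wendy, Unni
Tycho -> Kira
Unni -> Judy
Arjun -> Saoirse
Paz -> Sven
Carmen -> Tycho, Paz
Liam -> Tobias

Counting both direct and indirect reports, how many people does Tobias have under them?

Tobias directly manages Wendy, Unni. Wendy has no reports. Under Unni: Judy (1). So Tobias's organization is 2 direct reports plus everyone under them: 1 + 2 = 3.

3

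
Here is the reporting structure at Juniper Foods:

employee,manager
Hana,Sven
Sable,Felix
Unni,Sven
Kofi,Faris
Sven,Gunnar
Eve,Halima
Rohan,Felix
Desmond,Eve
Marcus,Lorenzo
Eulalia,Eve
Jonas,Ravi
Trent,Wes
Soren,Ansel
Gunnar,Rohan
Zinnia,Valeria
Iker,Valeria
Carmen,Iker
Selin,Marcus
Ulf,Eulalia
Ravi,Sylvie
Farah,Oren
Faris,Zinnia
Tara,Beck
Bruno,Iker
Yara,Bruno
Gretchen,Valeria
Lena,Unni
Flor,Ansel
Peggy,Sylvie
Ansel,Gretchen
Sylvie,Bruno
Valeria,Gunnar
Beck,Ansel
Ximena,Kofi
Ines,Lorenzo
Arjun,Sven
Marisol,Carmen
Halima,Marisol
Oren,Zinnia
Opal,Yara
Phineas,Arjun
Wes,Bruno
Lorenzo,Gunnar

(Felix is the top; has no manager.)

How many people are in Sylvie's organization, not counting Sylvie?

3

Sylvie directly manages Ravi, Peggy. Under Ravi: Jonas (1). Peggy has no reports. So Sylvie's organization is 2 direct reports plus everyone under them: 2 + 1 = 3.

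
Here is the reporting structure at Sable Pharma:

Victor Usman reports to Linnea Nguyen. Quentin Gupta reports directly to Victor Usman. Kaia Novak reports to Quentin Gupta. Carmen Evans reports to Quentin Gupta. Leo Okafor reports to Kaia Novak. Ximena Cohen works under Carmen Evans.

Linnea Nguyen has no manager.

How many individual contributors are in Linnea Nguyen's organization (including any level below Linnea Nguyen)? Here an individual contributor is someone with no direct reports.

The people in Linnea Nguyen's organization with no one reporting to them are Leo Okafor, Ximena Cohen. That is 2.

2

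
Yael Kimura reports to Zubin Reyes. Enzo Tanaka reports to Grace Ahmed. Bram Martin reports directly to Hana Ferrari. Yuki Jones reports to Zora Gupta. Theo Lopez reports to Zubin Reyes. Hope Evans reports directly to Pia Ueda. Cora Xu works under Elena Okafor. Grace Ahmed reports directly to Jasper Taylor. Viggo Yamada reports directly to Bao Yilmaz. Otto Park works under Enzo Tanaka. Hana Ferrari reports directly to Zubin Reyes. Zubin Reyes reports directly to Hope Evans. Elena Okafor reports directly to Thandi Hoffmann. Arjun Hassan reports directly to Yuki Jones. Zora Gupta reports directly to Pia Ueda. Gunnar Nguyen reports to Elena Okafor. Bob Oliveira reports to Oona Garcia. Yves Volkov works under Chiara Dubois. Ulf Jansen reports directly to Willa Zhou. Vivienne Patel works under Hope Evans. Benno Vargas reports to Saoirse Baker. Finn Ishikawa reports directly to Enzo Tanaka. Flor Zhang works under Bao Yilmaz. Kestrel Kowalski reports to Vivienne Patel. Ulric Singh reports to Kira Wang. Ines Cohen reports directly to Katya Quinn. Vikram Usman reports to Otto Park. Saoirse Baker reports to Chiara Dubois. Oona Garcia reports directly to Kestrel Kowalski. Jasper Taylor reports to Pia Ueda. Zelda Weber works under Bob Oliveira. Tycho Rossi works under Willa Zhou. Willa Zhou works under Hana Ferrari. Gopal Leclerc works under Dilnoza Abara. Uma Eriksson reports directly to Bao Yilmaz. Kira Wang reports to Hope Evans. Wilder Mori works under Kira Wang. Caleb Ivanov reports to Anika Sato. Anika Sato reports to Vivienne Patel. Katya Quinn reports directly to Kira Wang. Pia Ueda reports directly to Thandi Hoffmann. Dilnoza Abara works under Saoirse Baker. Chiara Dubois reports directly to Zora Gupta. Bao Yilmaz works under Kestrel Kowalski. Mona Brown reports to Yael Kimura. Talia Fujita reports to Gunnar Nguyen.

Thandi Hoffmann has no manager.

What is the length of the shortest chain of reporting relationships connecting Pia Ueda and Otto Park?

Otto Park is in Pia Ueda's organization: the chain from Otto Park up to Pia Ueda is Otto Park → Enzo Tanaka → Grace Ahmed → Jasper Taylor → Pia Ueda, which is 4 links.

4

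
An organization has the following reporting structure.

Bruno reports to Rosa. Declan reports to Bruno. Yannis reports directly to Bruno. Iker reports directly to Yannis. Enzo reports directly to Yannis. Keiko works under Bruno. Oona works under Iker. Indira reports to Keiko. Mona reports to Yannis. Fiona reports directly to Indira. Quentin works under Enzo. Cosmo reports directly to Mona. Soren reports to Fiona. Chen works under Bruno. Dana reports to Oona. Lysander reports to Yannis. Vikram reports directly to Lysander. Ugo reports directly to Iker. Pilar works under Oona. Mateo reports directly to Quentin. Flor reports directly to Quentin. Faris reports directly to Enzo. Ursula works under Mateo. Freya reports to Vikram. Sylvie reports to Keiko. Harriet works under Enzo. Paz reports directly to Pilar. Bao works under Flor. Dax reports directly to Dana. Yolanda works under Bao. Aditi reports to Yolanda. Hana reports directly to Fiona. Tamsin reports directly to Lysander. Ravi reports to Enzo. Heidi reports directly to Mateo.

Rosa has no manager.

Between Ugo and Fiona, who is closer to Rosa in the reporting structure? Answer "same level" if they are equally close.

same level

Both Ugo and Fiona are 4 levels below Rosa.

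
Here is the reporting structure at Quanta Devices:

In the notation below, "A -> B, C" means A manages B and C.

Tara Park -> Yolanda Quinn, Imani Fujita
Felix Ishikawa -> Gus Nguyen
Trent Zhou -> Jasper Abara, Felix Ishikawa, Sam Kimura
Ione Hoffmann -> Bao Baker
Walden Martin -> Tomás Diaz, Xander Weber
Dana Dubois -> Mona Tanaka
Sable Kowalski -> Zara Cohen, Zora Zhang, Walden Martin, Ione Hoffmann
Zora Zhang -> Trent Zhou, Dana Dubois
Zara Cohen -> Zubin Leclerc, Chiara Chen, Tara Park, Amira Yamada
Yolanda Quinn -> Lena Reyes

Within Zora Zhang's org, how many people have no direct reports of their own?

The people in Zora Zhang's organization with no one reporting to them are Mona Tanaka, Sam Kimura, Gus Nguyen, Jasper Abara. That is 4.

4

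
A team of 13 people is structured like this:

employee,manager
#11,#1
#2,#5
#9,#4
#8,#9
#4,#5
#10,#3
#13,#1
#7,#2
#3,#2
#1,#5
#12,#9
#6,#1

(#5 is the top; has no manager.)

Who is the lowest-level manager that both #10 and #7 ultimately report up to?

#2

#10's chain of managers is #3, #2, #5. #7's chain of managers is #2, #5. The first manager that appears in both chains is #2.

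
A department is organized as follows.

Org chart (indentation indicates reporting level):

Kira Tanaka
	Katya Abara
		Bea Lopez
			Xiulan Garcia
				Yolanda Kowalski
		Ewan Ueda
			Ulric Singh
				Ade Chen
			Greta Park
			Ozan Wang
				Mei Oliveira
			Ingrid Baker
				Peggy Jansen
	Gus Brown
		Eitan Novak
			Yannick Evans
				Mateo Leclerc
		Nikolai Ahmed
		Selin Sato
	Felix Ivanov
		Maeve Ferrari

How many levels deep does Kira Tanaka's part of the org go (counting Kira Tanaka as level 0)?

The longest chain under Kira Tanaka runs Kira Tanaka → Gus Brown → Eitan Novak → Yannick Evans → Mateo Leclerc, which is 4 levels below Kira Tanaka.

4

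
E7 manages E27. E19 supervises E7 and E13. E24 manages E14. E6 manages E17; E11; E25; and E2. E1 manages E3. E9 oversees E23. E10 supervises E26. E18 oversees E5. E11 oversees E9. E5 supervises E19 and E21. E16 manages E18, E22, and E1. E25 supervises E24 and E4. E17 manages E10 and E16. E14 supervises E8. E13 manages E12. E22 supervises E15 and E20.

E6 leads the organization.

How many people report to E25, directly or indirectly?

4

E25 directly manages E24, E4. Under E24: E14, E8 (2). E4 has no reports. So E25's organization is 2 direct reports plus everyone under them: 3 + 1 = 4.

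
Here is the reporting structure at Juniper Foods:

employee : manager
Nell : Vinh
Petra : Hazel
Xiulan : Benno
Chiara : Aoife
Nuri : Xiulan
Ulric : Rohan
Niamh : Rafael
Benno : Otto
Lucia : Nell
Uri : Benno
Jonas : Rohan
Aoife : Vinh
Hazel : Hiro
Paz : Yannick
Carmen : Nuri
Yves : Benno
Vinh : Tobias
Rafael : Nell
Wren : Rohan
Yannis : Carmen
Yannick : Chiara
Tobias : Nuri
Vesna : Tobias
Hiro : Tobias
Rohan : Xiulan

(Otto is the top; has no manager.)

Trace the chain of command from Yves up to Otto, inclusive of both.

Yves -> Benno -> Otto

Yves reports to Benno. Benno reports to Otto. Otto is at the top.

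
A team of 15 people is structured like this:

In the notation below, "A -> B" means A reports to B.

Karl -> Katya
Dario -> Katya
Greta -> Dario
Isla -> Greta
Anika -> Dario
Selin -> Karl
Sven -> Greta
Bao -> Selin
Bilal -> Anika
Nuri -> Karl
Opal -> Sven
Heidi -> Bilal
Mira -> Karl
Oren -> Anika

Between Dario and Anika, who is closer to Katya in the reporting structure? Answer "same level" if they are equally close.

Dario

Dario is 1 level below Katya; Anika is 2. Dario is higher.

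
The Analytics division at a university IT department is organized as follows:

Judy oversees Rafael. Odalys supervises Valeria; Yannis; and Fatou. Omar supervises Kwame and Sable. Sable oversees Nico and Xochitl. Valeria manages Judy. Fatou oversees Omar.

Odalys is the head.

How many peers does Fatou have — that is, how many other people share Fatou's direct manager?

Fatou reports to Odalys. Odalys's other direct reports are Valeria, Yannis — 2 peers.

2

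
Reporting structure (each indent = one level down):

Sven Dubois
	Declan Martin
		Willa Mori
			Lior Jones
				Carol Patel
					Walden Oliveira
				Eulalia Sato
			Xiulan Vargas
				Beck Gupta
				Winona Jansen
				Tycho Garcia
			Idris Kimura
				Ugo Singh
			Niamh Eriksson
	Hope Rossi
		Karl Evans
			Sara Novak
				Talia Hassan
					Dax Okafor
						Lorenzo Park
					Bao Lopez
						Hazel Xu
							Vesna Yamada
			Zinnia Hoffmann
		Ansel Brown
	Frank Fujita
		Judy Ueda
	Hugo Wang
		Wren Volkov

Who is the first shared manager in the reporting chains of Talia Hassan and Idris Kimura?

Sven Dubois

Talia Hassan's chain of managers is Sara Novak, Karl Evans, Hope Rossi, Sven Dubois. Idris Kimura's chain of managers is Willa Mori, Declan Martin, Sven Dubois. The first manager that appears in both chains is Sven Dubois.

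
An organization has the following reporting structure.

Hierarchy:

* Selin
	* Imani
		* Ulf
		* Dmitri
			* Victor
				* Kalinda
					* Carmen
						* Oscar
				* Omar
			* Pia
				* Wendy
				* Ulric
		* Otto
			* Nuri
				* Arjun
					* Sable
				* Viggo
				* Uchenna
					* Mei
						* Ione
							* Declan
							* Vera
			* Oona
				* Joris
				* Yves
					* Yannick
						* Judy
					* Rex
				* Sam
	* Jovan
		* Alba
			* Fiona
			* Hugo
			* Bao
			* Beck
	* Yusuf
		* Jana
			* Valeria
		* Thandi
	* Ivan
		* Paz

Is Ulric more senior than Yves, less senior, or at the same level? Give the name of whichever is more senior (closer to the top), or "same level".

same level

Both Ulric and Yves are 4 levels below Selin.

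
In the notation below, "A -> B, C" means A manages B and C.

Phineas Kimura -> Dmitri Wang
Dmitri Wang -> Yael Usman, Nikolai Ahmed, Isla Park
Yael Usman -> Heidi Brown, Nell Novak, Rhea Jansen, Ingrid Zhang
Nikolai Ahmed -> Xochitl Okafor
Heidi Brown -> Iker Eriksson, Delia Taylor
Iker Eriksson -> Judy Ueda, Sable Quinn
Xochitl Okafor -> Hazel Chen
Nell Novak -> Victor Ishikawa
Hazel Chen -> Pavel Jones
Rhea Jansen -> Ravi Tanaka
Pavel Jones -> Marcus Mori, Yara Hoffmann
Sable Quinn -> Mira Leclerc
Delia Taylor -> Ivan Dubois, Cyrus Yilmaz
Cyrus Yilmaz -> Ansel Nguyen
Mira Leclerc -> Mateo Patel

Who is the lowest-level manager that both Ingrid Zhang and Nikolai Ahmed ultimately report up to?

Ingrid Zhang's chain of managers is Yael Usman, Dmitri Wang, Phineas Kimura. Nikolai Ahmed's chain of managers is Dmitri Wang, Phineas Kimura. The first manager that appears in both chains is Dmitri Wang.

Dmitri Wang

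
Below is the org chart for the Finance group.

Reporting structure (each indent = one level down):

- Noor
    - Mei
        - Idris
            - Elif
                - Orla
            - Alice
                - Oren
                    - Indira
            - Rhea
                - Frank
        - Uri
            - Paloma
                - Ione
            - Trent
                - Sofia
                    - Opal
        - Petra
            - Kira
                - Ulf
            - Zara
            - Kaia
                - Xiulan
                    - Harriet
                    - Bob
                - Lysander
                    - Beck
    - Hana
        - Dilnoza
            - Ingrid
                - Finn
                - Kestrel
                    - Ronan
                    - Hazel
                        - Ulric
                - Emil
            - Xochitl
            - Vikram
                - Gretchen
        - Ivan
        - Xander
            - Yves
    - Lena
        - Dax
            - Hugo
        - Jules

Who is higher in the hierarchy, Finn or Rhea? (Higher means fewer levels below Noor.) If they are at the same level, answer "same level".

Finn is 4 levels below Noor; Rhea is 3. Rhea is higher.

Rhea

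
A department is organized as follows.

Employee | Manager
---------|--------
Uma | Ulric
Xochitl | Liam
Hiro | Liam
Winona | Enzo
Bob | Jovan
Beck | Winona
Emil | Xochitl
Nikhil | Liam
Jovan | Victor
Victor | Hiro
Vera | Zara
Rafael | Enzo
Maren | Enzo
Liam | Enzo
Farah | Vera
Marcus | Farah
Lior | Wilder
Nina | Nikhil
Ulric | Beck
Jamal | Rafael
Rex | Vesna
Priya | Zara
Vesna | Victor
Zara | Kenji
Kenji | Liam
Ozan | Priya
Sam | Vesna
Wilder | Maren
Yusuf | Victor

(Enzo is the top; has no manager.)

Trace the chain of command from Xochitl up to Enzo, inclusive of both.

Xochitl -> Liam -> Enzo

Xochitl reports to Liam. Liam reports to Enzo. Enzo is at the top.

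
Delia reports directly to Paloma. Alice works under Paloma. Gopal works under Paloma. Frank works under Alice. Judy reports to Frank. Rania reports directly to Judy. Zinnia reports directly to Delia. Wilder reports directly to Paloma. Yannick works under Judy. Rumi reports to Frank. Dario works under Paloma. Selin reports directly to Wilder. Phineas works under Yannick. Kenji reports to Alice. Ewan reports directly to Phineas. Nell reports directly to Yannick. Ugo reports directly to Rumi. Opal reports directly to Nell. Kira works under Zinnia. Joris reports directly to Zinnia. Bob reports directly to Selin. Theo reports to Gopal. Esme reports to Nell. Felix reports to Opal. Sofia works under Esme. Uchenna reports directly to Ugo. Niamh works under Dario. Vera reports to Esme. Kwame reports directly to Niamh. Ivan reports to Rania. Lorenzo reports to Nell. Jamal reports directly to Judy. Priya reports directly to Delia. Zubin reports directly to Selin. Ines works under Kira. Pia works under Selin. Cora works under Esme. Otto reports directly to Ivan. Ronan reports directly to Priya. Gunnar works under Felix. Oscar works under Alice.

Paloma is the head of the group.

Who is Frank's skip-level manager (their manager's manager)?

Frank reports to Alice, and Alice reports to Paloma. So Frank's skip-level manager is Paloma.

Paloma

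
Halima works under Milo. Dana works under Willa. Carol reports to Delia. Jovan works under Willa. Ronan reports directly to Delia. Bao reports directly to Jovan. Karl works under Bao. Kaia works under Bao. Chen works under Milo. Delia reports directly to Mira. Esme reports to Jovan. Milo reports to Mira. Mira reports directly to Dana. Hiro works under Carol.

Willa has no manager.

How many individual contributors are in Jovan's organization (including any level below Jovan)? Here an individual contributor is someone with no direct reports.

3

The people in Jovan's organization with no one reporting to them are Esme, Karl, Kaia. That is 3.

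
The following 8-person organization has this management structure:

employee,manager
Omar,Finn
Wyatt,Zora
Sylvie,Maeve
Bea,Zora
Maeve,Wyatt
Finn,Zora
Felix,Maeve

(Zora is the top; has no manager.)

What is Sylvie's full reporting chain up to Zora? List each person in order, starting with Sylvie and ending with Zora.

Sylvie reports to Maeve. Maeve reports to Wyatt. Wyatt reports to Zora. Zora is at the top.

Sylvie -> Maeve -> Wyatt -> Zora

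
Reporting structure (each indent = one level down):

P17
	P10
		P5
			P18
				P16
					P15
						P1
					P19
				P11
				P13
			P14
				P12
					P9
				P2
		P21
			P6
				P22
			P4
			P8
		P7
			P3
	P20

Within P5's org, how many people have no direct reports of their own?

The people in P5's organization with no one reporting to them are P2, P9, P13, P11, P19, P1. That is 6.

6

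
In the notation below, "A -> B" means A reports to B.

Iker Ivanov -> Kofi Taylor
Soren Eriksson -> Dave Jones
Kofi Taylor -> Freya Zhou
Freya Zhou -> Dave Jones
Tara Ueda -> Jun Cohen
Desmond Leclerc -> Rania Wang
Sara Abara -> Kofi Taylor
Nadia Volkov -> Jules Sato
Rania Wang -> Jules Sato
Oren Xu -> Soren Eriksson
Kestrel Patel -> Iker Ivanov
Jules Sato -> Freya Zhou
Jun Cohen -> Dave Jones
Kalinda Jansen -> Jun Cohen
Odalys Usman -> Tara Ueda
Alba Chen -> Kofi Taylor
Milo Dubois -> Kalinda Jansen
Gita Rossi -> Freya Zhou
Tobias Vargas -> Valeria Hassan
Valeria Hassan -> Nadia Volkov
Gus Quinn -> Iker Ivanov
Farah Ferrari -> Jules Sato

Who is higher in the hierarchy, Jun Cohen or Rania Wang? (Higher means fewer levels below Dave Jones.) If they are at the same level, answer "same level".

Jun Cohen is 1 level below Dave Jones; Rania Wang is 3. Jun Cohen is higher.

Jun Cohen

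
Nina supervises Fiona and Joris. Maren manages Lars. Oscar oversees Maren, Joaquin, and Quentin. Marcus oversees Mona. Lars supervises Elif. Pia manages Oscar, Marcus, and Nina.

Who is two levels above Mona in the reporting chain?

Pia

Mona reports to Marcus, and Marcus reports to Pia. So Mona's skip-level manager is Pia.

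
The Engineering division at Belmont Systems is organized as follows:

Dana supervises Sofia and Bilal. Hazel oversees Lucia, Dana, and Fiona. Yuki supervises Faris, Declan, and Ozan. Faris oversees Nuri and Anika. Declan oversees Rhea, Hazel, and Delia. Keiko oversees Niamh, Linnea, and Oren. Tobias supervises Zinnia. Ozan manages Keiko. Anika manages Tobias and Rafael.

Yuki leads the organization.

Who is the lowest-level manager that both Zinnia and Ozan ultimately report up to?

Zinnia's chain of managers is Tobias, Anika, Faris, Yuki. Ozan's chain of managers is Yuki. The first manager that appears in both chains is Yuki.

Yuki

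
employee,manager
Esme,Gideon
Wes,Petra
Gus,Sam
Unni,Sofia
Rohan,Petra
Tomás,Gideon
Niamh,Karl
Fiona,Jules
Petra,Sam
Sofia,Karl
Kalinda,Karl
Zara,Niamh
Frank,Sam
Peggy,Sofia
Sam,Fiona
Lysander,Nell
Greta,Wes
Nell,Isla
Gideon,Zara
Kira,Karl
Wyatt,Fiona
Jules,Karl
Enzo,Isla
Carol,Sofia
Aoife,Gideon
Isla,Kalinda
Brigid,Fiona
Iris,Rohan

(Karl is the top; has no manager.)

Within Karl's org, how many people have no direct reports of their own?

The people in Karl's organization with no one reporting to them are Kira, Esme, Tomás, Aoife, Wyatt, Brigid, Gus, Frank, Greta, Iris, Carol, Peggy, Unni, Enzo, Lysander. That is 15.

15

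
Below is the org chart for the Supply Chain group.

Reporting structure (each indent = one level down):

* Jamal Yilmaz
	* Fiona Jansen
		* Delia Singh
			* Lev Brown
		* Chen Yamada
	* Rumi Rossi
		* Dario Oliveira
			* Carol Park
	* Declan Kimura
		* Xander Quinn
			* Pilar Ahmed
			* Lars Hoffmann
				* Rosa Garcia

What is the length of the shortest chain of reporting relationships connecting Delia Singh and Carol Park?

5

Delia Singh is 2 levels below Jamal Yilmaz, and Carol Park is 3 levels below Jamal Yilmaz (their lowest common manager). The shortest path runs up from Delia Singh to Jamal Yilmaz and back down to Carol Park: 2 + 3 = 5 links.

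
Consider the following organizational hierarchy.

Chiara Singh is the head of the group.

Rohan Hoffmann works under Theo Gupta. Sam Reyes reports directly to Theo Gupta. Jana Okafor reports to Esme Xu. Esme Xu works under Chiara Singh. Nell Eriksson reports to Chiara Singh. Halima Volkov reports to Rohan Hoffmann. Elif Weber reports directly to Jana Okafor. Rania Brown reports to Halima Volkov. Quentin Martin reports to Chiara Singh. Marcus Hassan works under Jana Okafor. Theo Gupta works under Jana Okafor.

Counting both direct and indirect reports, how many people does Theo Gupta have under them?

Theo Gupta directly manages Rohan Hoffmann, Sam Reyes. Under Rohan Hoffmann: Halima Volkov, Rania Brown (2). Sam Reyes has no reports. So Theo Gupta's organization is 2 direct reports plus everyone under them: 3 + 1 = 4.

4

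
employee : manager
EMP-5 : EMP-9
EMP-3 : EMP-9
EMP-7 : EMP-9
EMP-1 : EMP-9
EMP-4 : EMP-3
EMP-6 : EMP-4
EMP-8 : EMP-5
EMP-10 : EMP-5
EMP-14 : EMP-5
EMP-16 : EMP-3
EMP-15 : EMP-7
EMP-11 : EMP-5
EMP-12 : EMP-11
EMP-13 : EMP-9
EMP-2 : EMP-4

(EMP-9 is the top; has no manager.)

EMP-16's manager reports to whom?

EMP-9

EMP-16 reports to EMP-3, and EMP-3 reports to EMP-9. So EMP-16's skip-level manager is EMP-9.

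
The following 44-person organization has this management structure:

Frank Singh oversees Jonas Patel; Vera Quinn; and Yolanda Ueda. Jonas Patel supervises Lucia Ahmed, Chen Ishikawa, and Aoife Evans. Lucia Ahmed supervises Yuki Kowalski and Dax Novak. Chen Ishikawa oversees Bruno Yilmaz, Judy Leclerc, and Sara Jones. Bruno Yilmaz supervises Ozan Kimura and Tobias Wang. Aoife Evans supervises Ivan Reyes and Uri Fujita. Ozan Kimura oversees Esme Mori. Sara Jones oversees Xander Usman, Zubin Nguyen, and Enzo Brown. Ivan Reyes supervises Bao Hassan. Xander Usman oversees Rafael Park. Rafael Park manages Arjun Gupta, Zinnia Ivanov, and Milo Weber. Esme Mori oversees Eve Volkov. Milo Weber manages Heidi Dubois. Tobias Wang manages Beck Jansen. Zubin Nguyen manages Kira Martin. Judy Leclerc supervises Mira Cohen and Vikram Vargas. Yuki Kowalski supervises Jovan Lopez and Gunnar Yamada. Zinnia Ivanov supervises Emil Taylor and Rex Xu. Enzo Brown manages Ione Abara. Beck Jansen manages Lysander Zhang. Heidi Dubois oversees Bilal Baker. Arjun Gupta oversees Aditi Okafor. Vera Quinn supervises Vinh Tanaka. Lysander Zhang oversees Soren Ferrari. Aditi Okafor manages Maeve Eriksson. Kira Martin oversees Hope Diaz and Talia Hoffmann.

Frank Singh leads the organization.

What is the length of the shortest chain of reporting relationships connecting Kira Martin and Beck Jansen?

Kira Martin is 3 levels below Chen Ishikawa, and Beck Jansen is 3 levels below Chen Ishikawa (their lowest common manager). The shortest path runs up from Kira Martin to Chen Ishikawa and back down to Beck Jansen: 3 + 3 = 6 links.

6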